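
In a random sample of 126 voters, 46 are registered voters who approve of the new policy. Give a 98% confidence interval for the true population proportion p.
(0.265, 0.465)

Proportion CI:
p̂ = 46/126 = 0.36508
SE = √(p̂(1-p̂)/n) = √(0.36508 · 0.63492 / 126) = 0.04289

z* = 2.326
Margin = z* · SE = 2.326 · 0.04289 = 0.0998

CI: 0.36508 ± 0.0998 = (0.265, 0.465)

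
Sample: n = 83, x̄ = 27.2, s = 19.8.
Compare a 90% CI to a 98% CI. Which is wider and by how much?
98% CI is wider by 3.08

df = 82
90% CI: t* = 1.664, (23.58, 30.82), width = 2 · t* · s/√n = 7.23
98% CI: t* = 2.373, (22.04, 32.36), width = 2 · t* · s/√n = 10.31

The 98% CI is wider by 10.31 - 7.23 = 3.08.
Higher confidence requires a wider interval.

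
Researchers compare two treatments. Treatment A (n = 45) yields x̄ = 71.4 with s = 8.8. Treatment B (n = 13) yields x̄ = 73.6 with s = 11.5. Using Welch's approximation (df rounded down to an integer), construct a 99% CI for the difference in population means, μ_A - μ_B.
(-12.27, 7.87)

Difference: x̄₁ - x̄₂ = -2.20
SE = √(s₁²/n₁ + s₂²/n₂) = √(8.8²/45 + 11.5²/13) = 3.4488
df = 16.28 → 16 (Welch–Satterthwaite, rounded down)
t* = 2.921

CI: -2.20 ± 2.921 · 3.4488 = -2.20 ± 10.07 = (-12.27, 7.87)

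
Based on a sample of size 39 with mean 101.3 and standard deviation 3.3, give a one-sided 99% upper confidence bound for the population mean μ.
μ ≤ 102.58

Upper bound (one-sided):
t* = 2.429 (one-sided for 99%)
Upper bound = x̄ + t* · s/√n = 101.3 + 2.429 · 3.3/√39 = 102.58

We are 99% confident that μ ≤ 102.58.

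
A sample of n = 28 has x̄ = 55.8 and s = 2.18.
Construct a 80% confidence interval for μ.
(55.26, 56.34)

t-interval (σ unknown):
df = n - 1 = 27
t* = 1.314 for 80% confidence

Margin of error = t* · s/√n = 1.314 · 2.18/√28 = 0.54

CI: (55.26, 56.34)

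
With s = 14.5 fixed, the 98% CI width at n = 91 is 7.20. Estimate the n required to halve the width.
n ≈ 364

CI width ∝ 1/√n
To reduce width by factor 2, need √n to grow by 2 → need 2² = 4 times as many samples.

Current: n = 91, width = 7.20
New: n = 364, width ≈ 3.55

Width reduced by factor of 7.20/3.55 = 2.03.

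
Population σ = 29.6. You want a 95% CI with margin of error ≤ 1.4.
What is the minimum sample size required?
n ≥ 1718

For margin E ≤ 1.4:
n ≥ (z* · σ / E)²
n ≥ (1.960 · 29.6 / 1.4)²
n ≥ 1717.27

Minimum n = 1718 (rounding up)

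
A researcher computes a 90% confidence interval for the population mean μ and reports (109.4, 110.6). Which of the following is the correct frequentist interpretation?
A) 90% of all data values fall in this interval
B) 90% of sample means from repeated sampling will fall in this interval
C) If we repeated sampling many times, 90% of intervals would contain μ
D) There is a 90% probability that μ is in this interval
C

A) Wrong — a CI is about the parameter μ, not individual data values.
B) Wrong — coverage applies to intervals containing μ, not to future x̄ values.
C) Correct — this is the frequentist long-run coverage interpretation.
D) Wrong — μ is fixed; the randomness lives in the interval, not in μ.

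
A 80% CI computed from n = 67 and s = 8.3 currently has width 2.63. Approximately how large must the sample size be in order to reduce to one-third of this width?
n ≈ 603

CI width ∝ 1/√n
To reduce width by factor 3, need √n to grow by 3 → need 3² = 9 times as many samples.

Current: n = 67, width = 2.63
New: n = 603, width ≈ 0.87

Width reduced by factor of 2.63/0.87 = 3.02.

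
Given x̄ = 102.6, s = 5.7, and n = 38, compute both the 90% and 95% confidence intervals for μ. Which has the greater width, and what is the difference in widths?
95% CI is wider by 0.63

df = 37
90% CI: t* = 1.687, (101.04, 104.16), width = 2 · t* · s/√n = 3.12
95% CI: t* = 2.026, (100.73, 104.47), width = 2 · t* · s/√n = 3.75

The 95% CI is wider by 3.75 - 3.12 = 0.63.
Higher confidence requires a wider interval.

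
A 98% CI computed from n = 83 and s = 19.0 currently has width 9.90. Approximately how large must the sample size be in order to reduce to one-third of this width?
n ≈ 747

CI width ∝ 1/√n
To reduce width by factor 3, need √n to grow by 3 → need 3² = 9 times as many samples.

Current: n = 83, width = 9.90
New: n = 747, width ≈ 3.24

Width reduced by factor of 9.90/3.24 = 3.06.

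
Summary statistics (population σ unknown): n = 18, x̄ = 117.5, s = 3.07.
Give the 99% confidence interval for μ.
(115.40, 119.60)

t-interval (σ unknown):
df = n - 1 = 17
t* = 2.898 for 99% confidence

Margin of error = t* · s/√n = 2.898 · 3.07/√18 = 2.10

CI: (115.40, 119.60)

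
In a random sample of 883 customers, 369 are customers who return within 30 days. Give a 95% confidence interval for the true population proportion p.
(0.385, 0.450)

Proportion CI:
p̂ = 369/883 = 0.41789
SE = √(p̂(1-p̂)/n) = √(0.41789 · 0.58211 / 883) = 0.01660

z* = 1.960
Margin = z* · SE = 1.960 · 0.01660 = 0.0325

CI: 0.41789 ± 0.0325 = (0.385, 0.450)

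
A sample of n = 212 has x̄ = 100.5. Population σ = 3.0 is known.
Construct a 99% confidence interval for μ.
(99.97, 101.03)

z-interval (σ known):
z* = 2.576 for 99% confidence

Margin of error = z* · σ/√n = 2.576 · 3.0/√212 = 0.53

CI: (100.5 - 0.53, 100.5 + 0.53) = (99.97, 101.03)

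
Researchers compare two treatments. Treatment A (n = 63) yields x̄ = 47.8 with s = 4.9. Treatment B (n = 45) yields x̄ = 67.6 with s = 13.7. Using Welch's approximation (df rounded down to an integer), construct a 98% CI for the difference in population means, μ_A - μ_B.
(-24.92, -14.68)

Difference: x̄₁ - x̄₂ = -19.80
SE = √(s₁²/n₁ + s₂²/n₂) = √(4.9²/63 + 13.7²/45) = 2.1335
df = 52.10 → 52 (Welch–Satterthwaite, rounded down)
t* = 2.400

CI: -19.80 ± 2.400 · 2.1335 = -19.80 ± 5.12 = (-24.92, -14.68)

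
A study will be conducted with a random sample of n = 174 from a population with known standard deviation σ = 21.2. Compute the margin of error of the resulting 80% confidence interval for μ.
Margin of error = 2.06

Margin of error = z* · σ/√n
= 1.282 · 21.2/√174
= 1.282 · 21.2/13.1909
= 2.06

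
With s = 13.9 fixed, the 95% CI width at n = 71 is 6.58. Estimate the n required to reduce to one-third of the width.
n ≈ 639

CI width ∝ 1/√n
To reduce width by factor 3, need √n to grow by 3 → need 3² = 9 times as many samples.

Current: n = 71, width = 6.58
New: n = 639, width ≈ 2.16

Width reduced by factor of 6.58/2.16 = 3.05.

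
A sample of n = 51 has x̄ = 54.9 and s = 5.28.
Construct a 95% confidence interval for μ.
(53.41, 56.39)

t-interval (σ unknown):
df = n - 1 = 50
t* = 2.009 for 95% confidence

Margin of error = t* · s/√n = 2.009 · 5.28/√51 = 1.49

CI: (53.41, 56.39)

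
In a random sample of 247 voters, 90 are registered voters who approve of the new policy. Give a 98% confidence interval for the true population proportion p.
(0.293, 0.436)

Proportion CI:
p̂ = 90/247 = 0.36437
SE = √(p̂(1-p̂)/n) = √(0.36437 · 0.63563 / 247) = 0.03062

z* = 2.326
Margin = z* · SE = 2.326 · 0.03062 = 0.0712

CI: 0.36437 ± 0.0712 = (0.293, 0.436)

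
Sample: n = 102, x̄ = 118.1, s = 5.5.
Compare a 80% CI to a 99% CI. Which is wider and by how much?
99% CI is wider by 1.45

df = 101
80% CI: t* = 1.290, (117.40, 118.80), width = 2 · t* · s/√n = 1.41
99% CI: t* = 2.625, (116.67, 119.53), width = 2 · t* · s/√n = 2.86

The 99% CI is wider by 2.86 - 1.41 = 1.45.
Higher confidence requires a wider interval.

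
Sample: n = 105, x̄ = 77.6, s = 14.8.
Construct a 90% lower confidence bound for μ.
μ ≥ 75.74

Lower bound (one-sided):
t* = 1.290 (one-sided for 90%)
Lower bound = x̄ - t* · s/√n = 77.6 - 1.290 · 14.8/√105 = 75.74

We are 90% confident that μ ≥ 75.74.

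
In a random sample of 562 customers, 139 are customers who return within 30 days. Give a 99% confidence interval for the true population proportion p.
(0.200, 0.294)

Proportion CI:
p̂ = 139/562 = 0.24733
SE = √(p̂(1-p̂)/n) = √(0.24733 · 0.75267 / 562) = 0.01820

z* = 2.576
Margin = z* · SE = 2.576 · 0.01820 = 0.0469

CI: 0.24733 ± 0.0469 = (0.200, 0.294)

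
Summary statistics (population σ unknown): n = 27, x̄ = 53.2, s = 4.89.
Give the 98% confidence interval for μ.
(50.87, 55.53)

t-interval (σ unknown):
df = n - 1 = 26
t* = 2.479 for 98% confidence

Margin of error = t* · s/√n = 2.479 · 4.89/√27 = 2.33

CI: (50.87, 55.53)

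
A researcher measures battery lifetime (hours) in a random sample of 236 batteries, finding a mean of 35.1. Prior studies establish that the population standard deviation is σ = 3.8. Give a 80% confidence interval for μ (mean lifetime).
(34.78, 35.42)

z-interval (σ known):
z* = 1.282 for 80% confidence

Margin of error = z* · σ/√n = 1.282 · 3.8/√236 = 0.32

CI: (35.1 - 0.32, 35.1 + 0.32) = (34.78, 35.42)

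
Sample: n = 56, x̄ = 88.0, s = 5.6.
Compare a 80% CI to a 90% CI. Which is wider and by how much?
90% CI is wider by 0.56

df = 55
80% CI: t* = 1.297, (87.03, 88.97), width = 2 · t* · s/√n = 1.94
90% CI: t* = 1.673, (86.75, 89.25), width = 2 · t* · s/√n = 2.50

The 90% CI is wider by 2.50 - 1.94 = 0.56.
Higher confidence requires a wider interval.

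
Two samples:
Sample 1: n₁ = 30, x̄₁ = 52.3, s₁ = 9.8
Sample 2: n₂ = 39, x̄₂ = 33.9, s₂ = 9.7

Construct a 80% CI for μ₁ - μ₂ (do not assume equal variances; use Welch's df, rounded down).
(15.33, 21.47)

Difference: x̄₁ - x̄₂ = 18.40
SE = √(s₁²/n₁ + s₂²/n₂) = √(9.8²/30 + 9.7²/39) = 2.3694
df = 62.21 → 62 (Welch–Satterthwaite, rounded down)
t* = 1.295

CI: 18.40 ± 1.295 · 2.3694 = 18.40 ± 3.07 = (15.33, 21.47)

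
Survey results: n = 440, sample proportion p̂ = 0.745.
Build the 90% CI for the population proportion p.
(0.711, 0.779)

Proportion CI:
SE = √(p̂(1-p̂)/n) = √(0.745 · 0.255 / 440) = 0.02078

z* = 1.645
Margin = z* · SE = 1.645 · 0.02078 = 0.0342

CI: 0.745 ± 0.0342 = (0.711, 0.779)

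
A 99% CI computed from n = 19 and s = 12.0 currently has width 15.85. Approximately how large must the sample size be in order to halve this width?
n ≈ 76

CI width ∝ 1/√n
To reduce width by factor 2, need √n to grow by 2 → need 2² = 4 times as many samples.

Current: n = 19, width = 15.85
New: n = 76, width ≈ 7.28

Width reduced by factor of 15.85/7.28 = 2.18.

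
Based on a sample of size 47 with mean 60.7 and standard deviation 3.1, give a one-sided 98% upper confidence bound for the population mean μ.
μ ≤ 61.66

Upper bound (one-sided):
t* = 2.114 (one-sided for 98%)
Upper bound = x̄ + t* · s/√n = 60.7 + 2.114 · 3.1/√47 = 61.66

We are 98% confident that μ ≤ 61.66.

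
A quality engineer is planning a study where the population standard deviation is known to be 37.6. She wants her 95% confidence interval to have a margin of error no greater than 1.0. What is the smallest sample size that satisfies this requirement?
n ≥ 5432

For margin E ≤ 1.0:
n ≥ (z* · σ / E)²
n ≥ (1.960 · 37.6 / 1.0)²
n ≥ 5431.10

Minimum n = 5432 (rounding up)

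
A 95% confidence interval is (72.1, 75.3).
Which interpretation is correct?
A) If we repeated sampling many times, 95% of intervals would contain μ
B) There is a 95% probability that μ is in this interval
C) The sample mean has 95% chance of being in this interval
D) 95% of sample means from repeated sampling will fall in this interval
A

A) Correct — this is the frequentist long-run coverage interpretation.
B) Wrong — μ is fixed; the randomness lives in the interval, not in μ.
C) Wrong — x̄ is observed and sits in the interval by construction.
D) Wrong — coverage applies to intervals containing μ, not to future x̄ values.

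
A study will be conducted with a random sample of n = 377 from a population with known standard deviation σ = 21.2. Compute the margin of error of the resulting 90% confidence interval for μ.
Margin of error = 1.80

Margin of error = z* · σ/√n
= 1.645 · 21.2/√377
= 1.645 · 21.2/19.4165
= 1.80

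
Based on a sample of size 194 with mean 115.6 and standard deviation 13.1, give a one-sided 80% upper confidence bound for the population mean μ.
μ ≤ 116.39

Upper bound (one-sided):
t* = 0.843 (one-sided for 80%)
Upper bound = x̄ + t* · s/√n = 115.6 + 0.843 · 13.1/√194 = 116.39

We are 80% confident that μ ≤ 116.39.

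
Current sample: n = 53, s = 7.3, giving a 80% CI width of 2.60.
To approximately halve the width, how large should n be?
n ≈ 212

CI width ∝ 1/√n
To reduce width by factor 2, need √n to grow by 2 → need 2² = 4 times as many samples.

Current: n = 53, width = 2.60
New: n = 212, width ≈ 1.29

Width reduced by factor of 2.60/1.29 = 2.02.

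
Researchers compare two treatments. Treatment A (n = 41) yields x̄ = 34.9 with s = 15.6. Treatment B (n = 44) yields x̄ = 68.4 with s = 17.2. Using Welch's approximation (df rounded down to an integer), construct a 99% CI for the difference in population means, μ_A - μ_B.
(-42.88, -24.12)

Difference: x̄₁ - x̄₂ = -33.50
SE = √(s₁²/n₁ + s₂²/n₂) = √(15.6²/41 + 17.2²/44) = 3.5580
df = 82.94 → 82 (Welch–Satterthwaite, rounded down)
t* = 2.637

CI: -33.50 ± 2.637 · 3.5580 = -33.50 ± 9.38 = (-42.88, -24.12)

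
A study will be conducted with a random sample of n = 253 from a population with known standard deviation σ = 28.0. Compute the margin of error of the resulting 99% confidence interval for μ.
Margin of error = 4.53

Margin of error = z* · σ/√n
= 2.576 · 28.0/√253
= 2.576 · 28.0/15.9060
= 4.53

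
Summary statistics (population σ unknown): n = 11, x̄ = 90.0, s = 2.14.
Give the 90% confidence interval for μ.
(88.83, 91.17)

t-interval (σ unknown):
df = n - 1 = 10
t* = 1.812 for 90% confidence

Margin of error = t* · s/√n = 1.812 · 2.14/√11 = 1.17

CI: (88.83, 91.17)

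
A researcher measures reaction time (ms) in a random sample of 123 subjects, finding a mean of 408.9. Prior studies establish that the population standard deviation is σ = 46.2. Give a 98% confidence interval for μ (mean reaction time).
(399.21, 418.59)

z-interval (σ known):
z* = 2.326 for 98% confidence

Margin of error = z* · σ/√n = 2.326 · 46.2/√123 = 9.69

CI: (408.9 - 9.69, 408.9 + 9.69) = (399.21, 418.59)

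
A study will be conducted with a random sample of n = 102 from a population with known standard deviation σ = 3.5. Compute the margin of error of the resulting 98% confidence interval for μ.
Margin of error = 0.81

Margin of error = z* · σ/√n
= 2.326 · 3.5/√102
= 2.326 · 3.5/10.0995
= 0.81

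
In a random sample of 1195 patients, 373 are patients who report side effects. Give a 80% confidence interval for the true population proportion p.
(0.295, 0.329)

Proportion CI:
p̂ = 373/1195 = 0.31213
SE = √(p̂(1-p̂)/n) = √(0.31213 · 0.68787 / 1195) = 0.01340

z* = 1.282
Margin = z* · SE = 1.282 · 0.01340 = 0.0172

CI: 0.31213 ± 0.0172 = (0.295, 0.329)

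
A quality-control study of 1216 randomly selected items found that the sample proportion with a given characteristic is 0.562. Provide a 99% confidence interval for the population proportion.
(0.525, 0.599)

Proportion CI:
SE = √(p̂(1-p̂)/n) = √(0.562 · 0.438 / 1216) = 0.01423

z* = 2.576
Margin = z* · SE = 2.576 · 0.01423 = 0.0367

CI: 0.562 ± 0.0367 = (0.525, 0.599)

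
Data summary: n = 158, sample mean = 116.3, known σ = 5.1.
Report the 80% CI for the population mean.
(115.78, 116.82)

z-interval (σ known):
z* = 1.282 for 80% confidence

Margin of error = z* · σ/√n = 1.282 · 5.1/√158 = 0.52

CI: (116.3 - 0.52, 116.3 + 0.52) = (115.78, 116.82)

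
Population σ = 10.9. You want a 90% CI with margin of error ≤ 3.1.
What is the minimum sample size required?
n ≥ 34

For margin E ≤ 3.1:
n ≥ (z* · σ / E)²
n ≥ (1.645 · 10.9 / 3.1)²
n ≥ 33.46

Minimum n = 34 (rounding up)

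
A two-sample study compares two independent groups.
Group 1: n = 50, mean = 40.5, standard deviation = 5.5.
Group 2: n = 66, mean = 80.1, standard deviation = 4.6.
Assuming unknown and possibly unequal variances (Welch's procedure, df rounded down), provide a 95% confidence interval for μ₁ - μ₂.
(-41.51, -37.69)

Difference: x̄₁ - x̄₂ = -39.60
SE = √(s₁²/n₁ + s₂²/n₂) = √(5.5²/50 + 4.6²/66) = 0.9621
df = 94.65 → 94 (Welch–Satterthwaite, rounded down)
t* = 1.986

CI: -39.60 ± 1.986 · 0.9621 = -39.60 ± 1.91 = (-41.51, -37.69)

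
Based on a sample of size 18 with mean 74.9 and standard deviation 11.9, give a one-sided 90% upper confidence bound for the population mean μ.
μ ≤ 78.64

Upper bound (one-sided):
t* = 1.333 (one-sided for 90%)
Upper bound = x̄ + t* · s/√n = 74.9 + 1.333 · 11.9/√18 = 78.64

We are 90% confident that μ ≤ 78.64.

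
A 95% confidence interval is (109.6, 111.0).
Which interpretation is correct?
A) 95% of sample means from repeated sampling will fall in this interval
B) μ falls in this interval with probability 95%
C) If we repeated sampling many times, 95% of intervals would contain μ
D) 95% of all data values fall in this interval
C

A) Wrong — coverage applies to intervals containing μ, not to future x̄ values.
B) Wrong — μ is fixed; the randomness lives in the interval, not in μ.
C) Correct — this is the frequentist long-run coverage interpretation.
D) Wrong — a CI is about the parameter μ, not individual data values.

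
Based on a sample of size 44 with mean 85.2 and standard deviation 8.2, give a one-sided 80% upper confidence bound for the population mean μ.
μ ≤ 86.25

Upper bound (one-sided):
t* = 0.850 (one-sided for 80%)
Upper bound = x̄ + t* · s/√n = 85.2 + 0.850 · 8.2/√44 = 86.25

We are 80% confident that μ ≤ 86.25.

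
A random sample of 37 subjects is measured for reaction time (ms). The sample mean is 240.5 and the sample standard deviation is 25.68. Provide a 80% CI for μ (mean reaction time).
(234.99, 246.01)

t-interval (σ unknown):
df = n - 1 = 36
t* = 1.306 for 80% confidence

Margin of error = t* · s/√n = 1.306 · 25.68/√37 = 5.51

CI: (234.99, 246.01)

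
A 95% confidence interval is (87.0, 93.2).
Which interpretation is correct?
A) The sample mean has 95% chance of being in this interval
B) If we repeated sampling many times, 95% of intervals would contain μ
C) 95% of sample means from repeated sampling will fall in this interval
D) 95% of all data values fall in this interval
B

A) Wrong — x̄ is observed and sits in the interval by construction.
B) Correct — this is the frequentist long-run coverage interpretation.
C) Wrong — coverage applies to intervals containing μ, not to future x̄ values.
D) Wrong — a CI is about the parameter μ, not individual data values.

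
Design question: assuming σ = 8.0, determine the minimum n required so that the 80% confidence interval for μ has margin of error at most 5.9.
n ≥ 4

For margin E ≤ 5.9:
n ≥ (z* · σ / E)²
n ≥ (1.282 · 8.0 / 5.9)²
n ≥ 3.02

Minimum n = 4 (rounding up)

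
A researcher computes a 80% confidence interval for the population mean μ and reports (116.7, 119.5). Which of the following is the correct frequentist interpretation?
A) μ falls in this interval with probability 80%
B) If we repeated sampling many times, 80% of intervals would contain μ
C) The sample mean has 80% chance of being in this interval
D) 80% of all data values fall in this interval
B

A) Wrong — μ is fixed; the randomness lives in the interval, not in μ.
B) Correct — this is the frequentist long-run coverage interpretation.
C) Wrong — x̄ is observed and sits in the interval by construction.
D) Wrong — a CI is about the parameter μ, not individual data values.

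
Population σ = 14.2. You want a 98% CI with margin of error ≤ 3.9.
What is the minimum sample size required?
n ≥ 72

For margin E ≤ 3.9:
n ≥ (z* · σ / E)²
n ≥ (2.326 · 14.2 / 3.9)²
n ≥ 71.72

Minimum n = 72 (rounding up)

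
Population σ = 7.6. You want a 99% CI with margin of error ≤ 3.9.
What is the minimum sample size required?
n ≥ 26

For margin E ≤ 3.9:
n ≥ (z* · σ / E)²
n ≥ (2.576 · 7.6 / 3.9)²
n ≥ 25.20

Minimum n = 26 (rounding up)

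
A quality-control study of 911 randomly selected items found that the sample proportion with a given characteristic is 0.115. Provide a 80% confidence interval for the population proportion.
(0.101, 0.129)

Proportion CI:
SE = √(p̂(1-p̂)/n) = √(0.115 · 0.885 / 911) = 0.01057

z* = 1.282
Margin = z* · SE = 1.282 · 0.01057 = 0.0136

CI: 0.115 ± 0.0136 = (0.101, 0.129)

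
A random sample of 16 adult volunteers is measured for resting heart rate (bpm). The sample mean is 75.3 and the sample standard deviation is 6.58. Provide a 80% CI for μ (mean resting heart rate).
(73.09, 77.51)

t-interval (σ unknown):
df = n - 1 = 15
t* = 1.341 for 80% confidence

Margin of error = t* · s/√n = 1.341 · 6.58/√16 = 2.21

CI: (73.09, 77.51)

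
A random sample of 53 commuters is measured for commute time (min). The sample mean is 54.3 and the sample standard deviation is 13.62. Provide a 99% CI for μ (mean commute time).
(49.30, 59.30)

t-interval (σ unknown):
df = n - 1 = 52
t* = 2.674 for 99% confidence

Margin of error = t* · s/√n = 2.674 · 13.62/√53 = 5.00

CI: (49.30, 59.30)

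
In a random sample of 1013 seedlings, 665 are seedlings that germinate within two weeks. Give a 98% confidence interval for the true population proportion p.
(0.622, 0.691)

Proportion CI:
p̂ = 665/1013 = 0.65647
SE = √(p̂(1-p̂)/n) = √(0.65647 · 0.34353 / 1013) = 0.01492

z* = 2.326
Margin = z* · SE = 2.326 · 0.01492 = 0.0347

CI: 0.65647 ± 0.0347 = (0.622, 0.691)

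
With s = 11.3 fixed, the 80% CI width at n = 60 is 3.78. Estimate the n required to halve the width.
n ≈ 240

CI width ∝ 1/√n
To reduce width by factor 2, need √n to grow by 2 → need 2² = 4 times as many samples.

Current: n = 60, width = 3.78
New: n = 240, width ≈ 1.87

Width reduced by factor of 3.78/1.87 = 2.02.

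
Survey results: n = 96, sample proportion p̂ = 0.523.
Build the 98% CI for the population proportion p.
(0.404, 0.642)

Proportion CI:
SE = √(p̂(1-p̂)/n) = √(0.523 · 0.477 / 96) = 0.05098

z* = 2.326
Margin = z* · SE = 2.326 · 0.05098 = 0.1186

CI: 0.523 ± 0.1186 = (0.404, 0.642)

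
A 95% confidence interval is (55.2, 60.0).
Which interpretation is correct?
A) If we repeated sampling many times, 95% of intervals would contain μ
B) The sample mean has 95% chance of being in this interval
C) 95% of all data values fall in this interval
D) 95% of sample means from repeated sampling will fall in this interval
A

A) Correct — this is the frequentist long-run coverage interpretation.
B) Wrong — x̄ is observed and sits in the interval by construction.
C) Wrong — a CI is about the parameter μ, not individual data values.
D) Wrong — coverage applies to intervals containing μ, not to future x̄ values.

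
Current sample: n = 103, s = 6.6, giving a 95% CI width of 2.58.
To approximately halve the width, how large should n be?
n ≈ 412

CI width ∝ 1/√n
To reduce width by factor 2, need √n to grow by 2 → need 2² = 4 times as many samples.

Current: n = 103, width = 2.58
New: n = 412, width ≈ 1.28

Width reduced by factor of 2.58/1.28 = 2.02.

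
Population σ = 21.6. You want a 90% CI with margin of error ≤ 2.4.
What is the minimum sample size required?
n ≥ 220

For margin E ≤ 2.4:
n ≥ (z* · σ / E)²
n ≥ (1.645 · 21.6 / 2.4)²
n ≥ 219.19

Minimum n = 220 (rounding up)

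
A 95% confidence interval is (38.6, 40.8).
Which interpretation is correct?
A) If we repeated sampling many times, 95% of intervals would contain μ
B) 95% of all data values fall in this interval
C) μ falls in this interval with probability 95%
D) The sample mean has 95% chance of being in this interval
A

A) Correct — this is the frequentist long-run coverage interpretation.
B) Wrong — a CI is about the parameter μ, not individual data values.
C) Wrong — μ is fixed; the randomness lives in the interval, not in μ.
D) Wrong — x̄ is observed and sits in the interval by construction.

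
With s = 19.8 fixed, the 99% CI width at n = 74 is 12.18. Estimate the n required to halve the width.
n ≈ 296

CI width ∝ 1/√n
To reduce width by factor 2, need √n to grow by 2 → need 2² = 4 times as many samples.

Current: n = 74, width = 12.18
New: n = 296, width ≈ 5.97

Width reduced by factor of 12.18/5.97 = 2.04.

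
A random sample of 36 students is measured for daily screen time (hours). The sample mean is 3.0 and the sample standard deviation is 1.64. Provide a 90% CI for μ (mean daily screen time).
(2.54, 3.46)

t-interval (σ unknown):
df = n - 1 = 35
t* = 1.690 for 90% confidence

Margin of error = t* · s/√n = 1.690 · 1.64/√36 = 0.46

CI: (2.54, 3.46)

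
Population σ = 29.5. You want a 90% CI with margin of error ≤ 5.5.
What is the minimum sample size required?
n ≥ 78

For margin E ≤ 5.5:
n ≥ (z* · σ / E)²
n ≥ (1.645 · 29.5 / 5.5)²
n ≥ 77.85

Minimum n = 78 (rounding up)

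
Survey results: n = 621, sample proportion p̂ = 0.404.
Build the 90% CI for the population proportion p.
(0.372, 0.436)

Proportion CI:
SE = √(p̂(1-p̂)/n) = √(0.404 · 0.596 / 621) = 0.01969

z* = 1.645
Margin = z* · SE = 1.645 · 0.01969 = 0.0324

CI: 0.404 ± 0.0324 = (0.372, 0.436)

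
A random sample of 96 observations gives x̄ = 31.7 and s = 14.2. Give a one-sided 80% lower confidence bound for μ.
μ ≥ 30.48

Lower bound (one-sided):
t* = 0.845 (one-sided for 80%)
Lower bound = x̄ - t* · s/√n = 31.7 - 0.845 · 14.2/√96 = 30.48

We are 80% confident that μ ≥ 30.48.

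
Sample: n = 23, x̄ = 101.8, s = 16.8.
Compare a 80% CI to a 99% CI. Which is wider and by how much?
99% CI is wider by 10.49

df = 22
80% CI: t* = 1.321, (97.17, 106.43), width = 2 · t* · s/√n = 9.26
99% CI: t* = 2.819, (91.92, 111.68), width = 2 · t* · s/√n = 19.75

The 99% CI is wider by 19.75 - 9.26 = 10.49.
Higher confidence requires a wider interval.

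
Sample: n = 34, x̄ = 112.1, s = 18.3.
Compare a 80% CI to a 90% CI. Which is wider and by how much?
90% CI is wider by 2.41

df = 33
80% CI: t* = 1.308, (107.99, 116.21), width = 2 · t* · s/√n = 8.21
90% CI: t* = 1.692, (106.79, 117.41), width = 2 · t* · s/√n = 10.62

The 90% CI is wider by 10.62 - 8.21 = 2.41.
Higher confidence requires a wider interval.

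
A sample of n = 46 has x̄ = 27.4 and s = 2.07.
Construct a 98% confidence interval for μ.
(26.66, 28.14)

t-interval (σ unknown):
df = n - 1 = 45
t* = 2.412 for 98% confidence

Margin of error = t* · s/√n = 2.412 · 2.07/√46 = 0.74

CI: (26.66, 28.14)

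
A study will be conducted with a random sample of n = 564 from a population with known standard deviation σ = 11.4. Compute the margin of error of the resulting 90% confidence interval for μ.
Margin of error = 0.79

Margin of error = z* · σ/√n
= 1.645 · 11.4/√564
= 1.645 · 11.4/23.7487
= 0.79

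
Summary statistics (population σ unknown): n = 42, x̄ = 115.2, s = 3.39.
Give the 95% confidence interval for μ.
(114.14, 116.26)

t-interval (σ unknown):
df = n - 1 = 41
t* = 2.020 for 95% confidence

Margin of error = t* · s/√n = 2.020 · 3.39/√42 = 1.06

CI: (114.14, 116.26)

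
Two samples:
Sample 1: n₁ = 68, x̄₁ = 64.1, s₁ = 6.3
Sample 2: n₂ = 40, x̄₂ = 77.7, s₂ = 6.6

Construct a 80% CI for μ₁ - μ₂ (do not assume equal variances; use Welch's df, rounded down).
(-15.27, -11.93)

Difference: x̄₁ - x̄₂ = -13.60
SE = √(s₁²/n₁ + s₂²/n₂) = √(6.3²/68 + 6.6²/40) = 1.2933
df = 78.83 → 78 (Welch–Satterthwaite, rounded down)
t* = 1.292

CI: -13.60 ± 1.292 · 1.2933 = -13.60 ± 1.67 = (-15.27, -11.93)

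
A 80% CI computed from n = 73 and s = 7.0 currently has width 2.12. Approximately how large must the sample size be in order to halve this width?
n ≈ 292

CI width ∝ 1/√n
To reduce width by factor 2, need √n to grow by 2 → need 2² = 4 times as many samples.

Current: n = 73, width = 2.12
New: n = 292, width ≈ 1.05

Width reduced by factor of 2.12/1.05 = 2.02.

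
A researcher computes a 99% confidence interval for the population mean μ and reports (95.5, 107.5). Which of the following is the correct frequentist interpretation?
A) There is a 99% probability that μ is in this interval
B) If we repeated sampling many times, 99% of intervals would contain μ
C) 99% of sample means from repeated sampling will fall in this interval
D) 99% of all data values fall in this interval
B

A) Wrong — μ is fixed; the randomness lives in the interval, not in μ.
B) Correct — this is the frequentist long-run coverage interpretation.
C) Wrong — coverage applies to intervals containing μ, not to future x̄ values.
D) Wrong — a CI is about the parameter μ, not individual data values.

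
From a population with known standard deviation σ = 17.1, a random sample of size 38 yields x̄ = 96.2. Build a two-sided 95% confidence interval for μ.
(90.76, 101.64)

z-interval (σ known):
z* = 1.960 for 95% confidence

Margin of error = z* · σ/√n = 1.960 · 17.1/√38 = 5.44

CI: (96.2 - 5.44, 96.2 + 5.44) = (90.76, 101.64)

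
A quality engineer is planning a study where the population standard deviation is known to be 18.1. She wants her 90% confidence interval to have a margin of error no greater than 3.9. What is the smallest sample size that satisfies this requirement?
n ≥ 59

For margin E ≤ 3.9:
n ≥ (z* · σ / E)²
n ≥ (1.645 · 18.1 / 3.9)²
n ≥ 58.29

Minimum n = 59 (rounding up)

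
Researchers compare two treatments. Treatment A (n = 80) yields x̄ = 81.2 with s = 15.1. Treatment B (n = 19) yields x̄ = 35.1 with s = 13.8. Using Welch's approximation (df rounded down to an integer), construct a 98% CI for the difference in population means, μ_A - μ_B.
(37.27, 54.93)

Difference: x̄₁ - x̄₂ = 46.10
SE = √(s₁²/n₁ + s₂²/n₂) = √(15.1²/80 + 13.8²/19) = 3.5879
df = 29.16 → 29 (Welch–Satterthwaite, rounded down)
t* = 2.462

CI: 46.10 ± 2.462 · 3.5879 = 46.10 ± 8.83 = (37.27, 54.93)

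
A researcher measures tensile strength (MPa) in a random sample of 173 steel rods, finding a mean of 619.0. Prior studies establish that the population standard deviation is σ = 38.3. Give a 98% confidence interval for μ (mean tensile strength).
(612.23, 625.77)

z-interval (σ known):
z* = 2.326 for 98% confidence

Margin of error = z* · σ/√n = 2.326 · 38.3/√173 = 6.77

CI: (619.0 - 6.77, 619.0 + 6.77) = (612.23, 625.77)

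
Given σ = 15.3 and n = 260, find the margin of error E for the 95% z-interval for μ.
Margin of error = 1.86

Margin of error = z* · σ/√n
= 1.960 · 15.3/√260
= 1.960 · 15.3/16.1245
= 1.86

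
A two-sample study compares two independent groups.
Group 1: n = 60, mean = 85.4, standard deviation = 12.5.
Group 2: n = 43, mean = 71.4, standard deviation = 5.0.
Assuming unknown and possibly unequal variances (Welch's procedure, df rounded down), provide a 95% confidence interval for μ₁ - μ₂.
(10.45, 17.55)

Difference: x̄₁ - x̄₂ = 14.00
SE = √(s₁²/n₁ + s₂²/n₂) = √(12.5²/60 + 5.0²/43) = 1.7848
df = 82.51 → 82 (Welch–Satterthwaite, rounded down)
t* = 1.989

CI: 14.00 ± 1.989 · 1.7848 = 14.00 ± 3.55 = (10.45, 17.55)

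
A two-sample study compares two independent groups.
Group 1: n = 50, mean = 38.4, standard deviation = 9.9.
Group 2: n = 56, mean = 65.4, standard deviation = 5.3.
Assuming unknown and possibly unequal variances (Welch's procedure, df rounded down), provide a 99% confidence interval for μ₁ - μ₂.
(-31.15, -22.85)

Difference: x̄₁ - x̄₂ = -27.00
SE = √(s₁²/n₁ + s₂²/n₂) = √(9.9²/50 + 5.3²/56) = 1.5690
df = 73.03 → 73 (Welch–Satterthwaite, rounded down)
t* = 2.645

CI: -27.00 ± 2.645 · 1.5690 = -27.00 ± 4.15 = (-31.15, -22.85)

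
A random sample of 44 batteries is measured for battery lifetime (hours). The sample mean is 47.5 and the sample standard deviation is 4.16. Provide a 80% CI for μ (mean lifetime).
(46.68, 48.32)

t-interval (σ unknown):
df = n - 1 = 43
t* = 1.302 for 80% confidence

Margin of error = t* · s/√n = 1.302 · 4.16/√44 = 0.82

CI: (46.68, 48.32)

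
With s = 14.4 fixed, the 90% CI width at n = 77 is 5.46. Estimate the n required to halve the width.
n ≈ 308

CI width ∝ 1/√n
To reduce width by factor 2, need √n to grow by 2 → need 2² = 4 times as many samples.

Current: n = 77, width = 5.46
New: n = 308, width ≈ 2.71

Width reduced by factor of 5.46/2.71 = 2.01.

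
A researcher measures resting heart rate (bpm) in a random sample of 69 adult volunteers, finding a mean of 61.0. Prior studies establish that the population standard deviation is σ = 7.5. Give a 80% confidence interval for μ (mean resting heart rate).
(59.84, 62.16)

z-interval (σ known):
z* = 1.282 for 80% confidence

Margin of error = z* · σ/√n = 1.282 · 7.5/√69 = 1.16

CI: (61.0 - 1.16, 61.0 + 1.16) = (59.84, 62.16)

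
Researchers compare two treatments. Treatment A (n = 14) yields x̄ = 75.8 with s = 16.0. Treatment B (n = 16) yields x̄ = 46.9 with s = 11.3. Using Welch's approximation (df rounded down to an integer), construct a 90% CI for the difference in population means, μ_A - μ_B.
(20.12, 37.68)

Difference: x̄₁ - x̄₂ = 28.90
SE = √(s₁²/n₁ + s₂²/n₂) = √(16.0²/14 + 11.3²/16) = 5.1251
df = 23.02 → 23 (Welch–Satterthwaite, rounded down)
t* = 1.714

CI: 28.90 ± 1.714 · 5.1251 = 28.90 ± 8.78 = (20.12, 37.68)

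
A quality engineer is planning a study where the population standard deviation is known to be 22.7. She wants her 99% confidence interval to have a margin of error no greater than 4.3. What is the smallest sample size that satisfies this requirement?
n ≥ 185

For margin E ≤ 4.3:
n ≥ (z* · σ / E)²
n ≥ (2.576 · 22.7 / 4.3)²
n ≥ 184.93

Minimum n = 185 (rounding up)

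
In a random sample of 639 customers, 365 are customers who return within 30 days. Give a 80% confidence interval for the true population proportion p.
(0.546, 0.596)

Proportion CI:
p̂ = 365/639 = 0.57121
SE = √(p̂(1-p̂)/n) = √(0.57121 · 0.42879 / 639) = 0.01958

z* = 1.282
Margin = z* · SE = 1.282 · 0.01958 = 0.0251

CI: 0.57121 ± 0.0251 = (0.546, 0.596)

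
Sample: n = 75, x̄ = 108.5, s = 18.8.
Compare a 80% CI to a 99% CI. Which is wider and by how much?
99% CI is wider by 5.87

df = 74
80% CI: t* = 1.293, (105.69, 111.31), width = 2 · t* · s/√n = 5.61
99% CI: t* = 2.644, (102.76, 114.24), width = 2 · t* · s/√n = 11.48

The 99% CI is wider by 11.48 - 5.61 = 5.87.
Higher confidence requires a wider interval.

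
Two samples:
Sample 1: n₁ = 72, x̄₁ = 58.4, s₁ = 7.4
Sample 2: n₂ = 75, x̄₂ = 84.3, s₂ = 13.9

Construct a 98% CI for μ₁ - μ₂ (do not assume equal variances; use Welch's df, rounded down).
(-30.21, -21.59)

Difference: x̄₁ - x̄₂ = -25.90
SE = √(s₁²/n₁ + s₂²/n₂) = √(7.4²/72 + 13.9²/75) = 1.8267
df = 113.81 → 113 (Welch–Satterthwaite, rounded down)
t* = 2.360

CI: -25.90 ± 2.360 · 1.8267 = -25.90 ± 4.31 = (-30.21, -21.59)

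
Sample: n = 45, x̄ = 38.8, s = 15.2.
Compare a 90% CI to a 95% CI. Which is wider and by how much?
95% CI is wider by 1.52

df = 44
90% CI: t* = 1.680, (34.99, 42.61), width = 2 · t* · s/√n = 7.61
95% CI: t* = 2.015, (34.23, 43.37), width = 2 · t* · s/√n = 9.13

The 95% CI is wider by 9.13 - 7.61 = 1.52.
Higher confidence requires a wider interval.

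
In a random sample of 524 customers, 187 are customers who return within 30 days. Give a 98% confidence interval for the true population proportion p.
(0.308, 0.406)

Proportion CI:
p̂ = 187/524 = 0.35687
SE = √(p̂(1-p̂)/n) = √(0.35687 · 0.64313 / 524) = 0.02093

z* = 2.326
Margin = z* · SE = 2.326 · 0.02093 = 0.0487

CI: 0.35687 ± 0.0487 = (0.308, 0.406)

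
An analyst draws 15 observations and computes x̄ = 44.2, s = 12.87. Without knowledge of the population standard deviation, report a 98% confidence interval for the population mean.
(35.48, 52.92)

t-interval (σ unknown):
df = n - 1 = 14
t* = 2.624 for 98% confidence

Margin of error = t* · s/√n = 2.624 · 12.87/√15 = 8.72

CI: (35.48, 52.92)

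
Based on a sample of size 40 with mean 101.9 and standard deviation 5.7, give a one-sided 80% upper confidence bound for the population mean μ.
μ ≤ 102.67

Upper bound (one-sided):
t* = 0.851 (one-sided for 80%)
Upper bound = x̄ + t* · s/√n = 101.9 + 0.851 · 5.7/√40 = 102.67

We are 80% confident that μ ≤ 102.67.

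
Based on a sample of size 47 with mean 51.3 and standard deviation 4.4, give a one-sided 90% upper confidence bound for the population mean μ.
μ ≤ 52.13

Upper bound (one-sided):
t* = 1.300 (one-sided for 90%)
Upper bound = x̄ + t* · s/√n = 51.3 + 1.300 · 4.4/√47 = 52.13

We are 90% confident that μ ≤ 52.13.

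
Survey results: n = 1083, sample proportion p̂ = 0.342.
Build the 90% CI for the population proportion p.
(0.318, 0.366)

Proportion CI:
SE = √(p̂(1-p̂)/n) = √(0.342 · 0.658 / 1083) = 0.01441

z* = 1.645
Margin = z* · SE = 1.645 · 0.01441 = 0.0237

CI: 0.342 ± 0.0237 = (0.318, 0.366)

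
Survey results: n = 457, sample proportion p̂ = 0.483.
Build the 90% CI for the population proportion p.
(0.445, 0.521)

Proportion CI:
SE = √(p̂(1-p̂)/n) = √(0.483 · 0.517 / 457) = 0.02338

z* = 1.645
Margin = z* · SE = 1.645 · 0.02338 = 0.0385

CI: 0.483 ± 0.0385 = (0.445, 0.521)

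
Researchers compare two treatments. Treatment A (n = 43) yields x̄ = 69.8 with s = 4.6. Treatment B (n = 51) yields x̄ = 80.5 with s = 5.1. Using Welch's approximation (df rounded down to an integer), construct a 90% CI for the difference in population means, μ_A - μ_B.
(-12.36, -9.04)

Difference: x̄₁ - x̄₂ = -10.70
SE = √(s₁²/n₁ + s₂²/n₂) = √(4.6²/43 + 5.1²/51) = 1.0010
df = 91.56 → 91 (Welch–Satterthwaite, rounded down)
t* = 1.662

CI: -10.70 ± 1.662 · 1.0010 = -10.70 ± 1.66 = (-12.36, -9.04)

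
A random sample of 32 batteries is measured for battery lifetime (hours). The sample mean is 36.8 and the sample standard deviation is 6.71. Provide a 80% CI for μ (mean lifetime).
(35.25, 38.35)

t-interval (σ unknown):
df = n - 1 = 31
t* = 1.309 for 80% confidence

Margin of error = t* · s/√n = 1.309 · 6.71/√32 = 1.55

CI: (35.25, 38.35)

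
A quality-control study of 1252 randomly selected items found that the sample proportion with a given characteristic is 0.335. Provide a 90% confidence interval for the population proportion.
(0.313, 0.357)

Proportion CI:
SE = √(p̂(1-p̂)/n) = √(0.335 · 0.665 / 1252) = 0.01334

z* = 1.645
Margin = z* · SE = 1.645 · 0.01334 = 0.0219

CI: 0.335 ± 0.0219 = (0.313, 0.357)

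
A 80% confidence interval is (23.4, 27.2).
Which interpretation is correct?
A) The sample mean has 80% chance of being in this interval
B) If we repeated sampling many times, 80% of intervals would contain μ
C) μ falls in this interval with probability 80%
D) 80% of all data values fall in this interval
B

A) Wrong — x̄ is observed and sits in the interval by construction.
B) Correct — this is the frequentist long-run coverage interpretation.
C) Wrong — μ is fixed; the randomness lives in the interval, not in μ.
D) Wrong — a CI is about the parameter μ, not individual data values.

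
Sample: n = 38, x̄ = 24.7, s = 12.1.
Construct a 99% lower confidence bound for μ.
μ ≥ 19.93

Lower bound (one-sided):
t* = 2.431 (one-sided for 99%)
Lower bound = x̄ - t* · s/√n = 24.7 - 2.431 · 12.1/√38 = 19.93

We are 99% confident that μ ≥ 19.93.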